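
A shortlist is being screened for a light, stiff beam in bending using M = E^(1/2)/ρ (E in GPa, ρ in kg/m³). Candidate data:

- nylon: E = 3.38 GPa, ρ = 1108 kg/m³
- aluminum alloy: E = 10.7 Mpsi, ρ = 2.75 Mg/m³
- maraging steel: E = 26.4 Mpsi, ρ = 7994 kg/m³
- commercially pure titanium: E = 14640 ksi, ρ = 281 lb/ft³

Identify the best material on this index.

aluminum alloy

Putting every candidate on a common basis:
  nylon: E = 3.380 GPa, ρ = 1108 kg/m³
  aluminum alloy: E = 73.77 GPa, ρ = 2750 kg/m³
  maraging steel: E = 182.0 GPa, ρ = 7994 kg/m³
  commercially pure titanium: E = 100.9 GPa, ρ = 4501 kg/m³
  aluminum alloy: M = 3.12×10⁻³
  commercially pure titanium: M = 2.23×10⁻³
  maraging steel: M = 1.69×10⁻³
  nylon: M = 1.66×10⁻³
Highest index: aluminum alloy.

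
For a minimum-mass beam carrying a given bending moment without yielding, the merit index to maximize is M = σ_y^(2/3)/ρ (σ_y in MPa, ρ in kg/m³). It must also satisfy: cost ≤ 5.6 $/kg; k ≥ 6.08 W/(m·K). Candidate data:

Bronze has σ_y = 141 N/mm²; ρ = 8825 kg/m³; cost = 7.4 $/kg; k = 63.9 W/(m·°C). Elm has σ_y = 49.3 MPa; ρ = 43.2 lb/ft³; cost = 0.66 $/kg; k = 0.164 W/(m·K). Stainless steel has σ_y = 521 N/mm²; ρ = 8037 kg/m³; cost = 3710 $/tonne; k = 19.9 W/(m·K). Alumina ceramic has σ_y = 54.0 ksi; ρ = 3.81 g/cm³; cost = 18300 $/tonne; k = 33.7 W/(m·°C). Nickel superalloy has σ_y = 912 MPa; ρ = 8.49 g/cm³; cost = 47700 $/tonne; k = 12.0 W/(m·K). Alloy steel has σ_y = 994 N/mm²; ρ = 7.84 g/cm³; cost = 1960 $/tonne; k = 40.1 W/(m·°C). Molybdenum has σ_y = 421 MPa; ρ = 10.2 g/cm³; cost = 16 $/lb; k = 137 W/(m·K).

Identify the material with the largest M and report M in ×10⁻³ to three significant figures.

Screen on constraints: cost ≤ 5.6 $/kg; k ≥ 6.08 W/(m·K). Survivors: stainless steel, alloy steel.
Putting every candidate on a common basis:
  stainless steel: σ_y = 521.0 MPa, ρ = 8037 kg/m³
  alloy steel: σ_y = 994.0 MPa, ρ = 7840 kg/m³
  alloy steel: M = 12.7×10⁻³
  stainless steel: M = 8.06×10⁻³
The maximum is for alloy steel.

alloy steel, M = 12.7×10⁻³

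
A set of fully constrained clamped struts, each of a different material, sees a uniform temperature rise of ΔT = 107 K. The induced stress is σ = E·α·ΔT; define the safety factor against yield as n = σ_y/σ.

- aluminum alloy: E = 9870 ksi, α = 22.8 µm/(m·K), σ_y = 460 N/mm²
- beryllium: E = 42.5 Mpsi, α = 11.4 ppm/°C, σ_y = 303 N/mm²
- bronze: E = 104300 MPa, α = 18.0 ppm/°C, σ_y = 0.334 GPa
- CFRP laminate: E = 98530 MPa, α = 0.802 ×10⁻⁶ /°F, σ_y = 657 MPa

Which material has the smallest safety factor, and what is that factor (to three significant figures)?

beryllium, n = 0.848

Converting E to GPa, α to ×10⁻⁶/K, σ_y to MPa, then σ and n for each:
  aluminum alloy: E = 68.05, α = 22.8, σ_y = 460.0 → σ = 166 MPa, n = 2.77
  beryllium: E = 293.0, α = 11.4, σ_y = 303.0 → σ = 357 MPa, n = 0.848
  bronze: E = 104.3, α = 18.0, σ_y = 334.0 → σ = 201 MPa, n = 1.66
  CFRP laminate: E = 98.53, α = 1.44, σ_y = 657.0 → σ = 15.2 MPa, n = 43.2
Smallest n: beryllium with n = 0.848.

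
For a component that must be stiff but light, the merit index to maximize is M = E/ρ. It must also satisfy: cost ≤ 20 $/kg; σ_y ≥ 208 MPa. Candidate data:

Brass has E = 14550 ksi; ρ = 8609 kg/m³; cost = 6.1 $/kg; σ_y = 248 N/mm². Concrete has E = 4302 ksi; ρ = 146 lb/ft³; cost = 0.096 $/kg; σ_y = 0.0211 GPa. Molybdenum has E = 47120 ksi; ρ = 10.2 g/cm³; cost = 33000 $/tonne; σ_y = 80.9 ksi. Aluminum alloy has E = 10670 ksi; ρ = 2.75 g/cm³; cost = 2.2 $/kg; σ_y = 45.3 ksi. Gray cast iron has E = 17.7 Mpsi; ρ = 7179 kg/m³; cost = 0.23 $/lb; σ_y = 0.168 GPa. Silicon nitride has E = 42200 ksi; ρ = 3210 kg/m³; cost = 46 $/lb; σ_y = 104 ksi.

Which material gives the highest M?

aluminum alloy

Screen on constraints: cost ≤ 20 $/kg; σ_y ≥ 208 MPa. Survivors: brass, aluminum alloy.
After converting to SI:
  brass: E = 100.3 GPa, ρ = 8609 kg/m³
  aluminum alloy: E = 73.57 GPa, ρ = 2750 kg/m³
  aluminum alloy: M = 26.8 MN·m/kg
  brass: M = 11.7 MN·m/kg
Aluminum alloy has the largest M.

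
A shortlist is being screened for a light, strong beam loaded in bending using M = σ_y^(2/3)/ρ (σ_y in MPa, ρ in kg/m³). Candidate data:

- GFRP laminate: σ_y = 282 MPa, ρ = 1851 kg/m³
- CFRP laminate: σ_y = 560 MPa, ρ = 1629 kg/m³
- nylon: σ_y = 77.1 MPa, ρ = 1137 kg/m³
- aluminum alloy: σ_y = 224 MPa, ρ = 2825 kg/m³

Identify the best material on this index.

Per-candidate index values:
  CFRP laminate: M = 41.7×10⁻³
  GFRP laminate: M = 23.2×10⁻³
  nylon: M = 15.9×10⁻³
  aluminum alloy: M = 13.1×10⁻³
The maximum is for CFRP laminate.

CFRP laminate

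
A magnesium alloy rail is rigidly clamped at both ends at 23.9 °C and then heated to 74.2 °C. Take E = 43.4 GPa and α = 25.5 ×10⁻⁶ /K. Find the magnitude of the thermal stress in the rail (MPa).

55.7 MPa

ΔT = 50.30 K. Constrained thermal stress σ = E·α·ΔT = 43.40×10³ MPa × 25.5×10⁻⁶ × 50.30 = 55.7 MPa (compressive).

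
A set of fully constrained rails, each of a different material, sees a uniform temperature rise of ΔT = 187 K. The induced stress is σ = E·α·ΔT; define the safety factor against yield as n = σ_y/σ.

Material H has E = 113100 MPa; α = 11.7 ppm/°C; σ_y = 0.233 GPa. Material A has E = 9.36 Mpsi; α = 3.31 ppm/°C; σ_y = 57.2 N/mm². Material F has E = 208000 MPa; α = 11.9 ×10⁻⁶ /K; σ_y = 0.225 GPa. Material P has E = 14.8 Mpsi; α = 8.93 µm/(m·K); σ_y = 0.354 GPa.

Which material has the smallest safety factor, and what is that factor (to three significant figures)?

In consistent units (E in GPa, α in ×10⁻⁶/K, σ_y in MPa):
  material H: E = 113.1, α = 11.7, σ_y = 233.0 → σ = 247 MPa, n = 0.942
  material A: E = 64.53, α = 3.31, σ_y = 57.20 → σ = 39.9 MPa, n = 1.43
  material F: E = 208.0, α = 11.9, σ_y = 225.0 → σ = 463 MPa, n = 0.486
  material P: E = 102.0, α = 8.93, σ_y = 354.0 → σ = 170 MPa, n = 2.08
Material F has the lowest safety factor, n = 0.486.

material F, n = 0.486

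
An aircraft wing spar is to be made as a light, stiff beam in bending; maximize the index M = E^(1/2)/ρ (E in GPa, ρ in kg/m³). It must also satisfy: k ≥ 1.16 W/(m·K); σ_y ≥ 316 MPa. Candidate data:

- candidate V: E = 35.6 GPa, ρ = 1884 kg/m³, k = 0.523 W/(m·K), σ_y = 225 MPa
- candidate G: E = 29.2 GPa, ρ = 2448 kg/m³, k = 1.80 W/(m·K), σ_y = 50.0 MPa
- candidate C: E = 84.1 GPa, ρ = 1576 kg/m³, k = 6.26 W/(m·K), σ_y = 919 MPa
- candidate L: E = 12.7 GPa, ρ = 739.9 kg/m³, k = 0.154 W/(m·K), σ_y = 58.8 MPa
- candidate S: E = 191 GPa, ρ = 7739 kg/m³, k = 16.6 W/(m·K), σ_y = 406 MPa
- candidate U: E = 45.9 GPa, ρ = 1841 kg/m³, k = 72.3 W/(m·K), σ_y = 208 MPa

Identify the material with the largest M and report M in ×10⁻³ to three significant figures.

candidate C, M = 5.82×10⁻³

Screen on constraints: k ≥ 1.16 W/(m·K); σ_y ≥ 316 MPa. Survivors: candidate C, candidate S.
Computing M directly (units already consistent):
  candidate C: M = 5.82×10⁻³
  candidate S: M = 1.79×10⁻³
Candidate C has the largest M.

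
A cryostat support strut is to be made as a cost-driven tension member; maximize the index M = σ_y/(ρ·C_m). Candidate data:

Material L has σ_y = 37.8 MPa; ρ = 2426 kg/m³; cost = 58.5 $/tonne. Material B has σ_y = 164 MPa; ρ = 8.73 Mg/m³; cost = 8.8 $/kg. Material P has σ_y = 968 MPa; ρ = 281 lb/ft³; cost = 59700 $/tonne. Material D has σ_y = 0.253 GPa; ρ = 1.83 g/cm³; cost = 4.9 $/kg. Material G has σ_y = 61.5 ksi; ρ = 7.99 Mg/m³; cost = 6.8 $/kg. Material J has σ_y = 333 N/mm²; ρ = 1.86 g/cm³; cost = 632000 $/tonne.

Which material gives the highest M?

Putting every candidate on a common basis:
  material L: σ_y = 37.80 MPa, ρ = 2426 kg/m³, cost = 0.05850 $/kg
  material B: σ_y = 164.0 MPa, ρ = 8730 kg/m³, cost = 8.800 $/kg
  material P: σ_y = 968.0 MPa, ρ = 4501 kg/m³, cost = 59.70 $/kg
  material D: σ_y = 253.0 MPa, ρ = 1830 kg/m³, cost = 4.900 $/kg
  material G: σ_y = 424.0 MPa, ρ = 7990 kg/m³, cost = 6.800 $/kg
  material J: σ_y = 333.0 MPa, ρ = 1860 kg/m³, cost = 632.0 $/kg
  material L: M = 266 kN·m per $
  material D: M = 28.2 kN·m per $
  material G: M = 7.80 kN·m per $
  material P: M = 3.60 kN·m per $
  material B: M = 2.13 kN·m per $
  material J: M = 0.283 kN·m per $
Material L has the largest M.

material L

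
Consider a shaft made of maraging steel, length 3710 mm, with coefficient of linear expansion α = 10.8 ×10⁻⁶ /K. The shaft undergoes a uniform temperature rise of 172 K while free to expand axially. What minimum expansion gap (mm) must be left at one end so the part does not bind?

6.89 mm

ΔL = α·L₀·ΔT = 10.8×10⁻⁶ × 3710 mm × 172.0 K = 6.89 mm.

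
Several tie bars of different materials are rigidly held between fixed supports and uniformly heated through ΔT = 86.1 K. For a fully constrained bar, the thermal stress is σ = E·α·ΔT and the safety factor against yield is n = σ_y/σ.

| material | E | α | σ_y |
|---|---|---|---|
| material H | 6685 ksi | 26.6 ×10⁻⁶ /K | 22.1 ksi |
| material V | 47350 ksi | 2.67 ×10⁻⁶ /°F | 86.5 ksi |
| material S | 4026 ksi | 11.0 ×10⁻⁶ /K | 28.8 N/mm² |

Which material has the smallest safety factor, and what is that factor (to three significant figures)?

material S, n = 1.10

In consistent units (E in GPa, α in ×10⁻⁶/K, σ_y in MPa):
  material H: E = 46.09, α = 26.6, σ_y = 152.4 → σ = 106 MPa, n = 1.44
  material V: E = 326.5, α = 4.81, σ_y = 596.4 → σ = 135 MPa, n = 4.41
  material S: E = 27.76, α = 11.0, σ_y = 28.80 → σ = 26.3 MPa, n = 1.10
Material S has the lowest safety factor, n = 1.10.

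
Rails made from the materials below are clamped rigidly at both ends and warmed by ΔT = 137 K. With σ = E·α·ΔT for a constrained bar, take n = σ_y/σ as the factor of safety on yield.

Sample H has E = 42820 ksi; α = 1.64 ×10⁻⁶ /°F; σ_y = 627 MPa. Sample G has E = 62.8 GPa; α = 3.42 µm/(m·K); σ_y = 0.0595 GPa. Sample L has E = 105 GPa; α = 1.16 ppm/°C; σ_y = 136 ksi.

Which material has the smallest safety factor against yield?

Converting E to GPa, α to ×10⁻⁶/K, σ_y to MPa, then σ and n for each:
  sample H: E = 295.2, α = 2.95, σ_y = 627.0 → σ = 119 MPa, n = 5.25
  sample G: E = 62.80, α = 3.42, σ_y = 59.50 → σ = 29.4 MPa, n = 2.02
  sample L: E = 105.0, α = 1.16, σ_y = 937.7 → σ = 16.7 MPa, n = 56.2
Sample G has the lowest safety factor, n = 2.02.

sample G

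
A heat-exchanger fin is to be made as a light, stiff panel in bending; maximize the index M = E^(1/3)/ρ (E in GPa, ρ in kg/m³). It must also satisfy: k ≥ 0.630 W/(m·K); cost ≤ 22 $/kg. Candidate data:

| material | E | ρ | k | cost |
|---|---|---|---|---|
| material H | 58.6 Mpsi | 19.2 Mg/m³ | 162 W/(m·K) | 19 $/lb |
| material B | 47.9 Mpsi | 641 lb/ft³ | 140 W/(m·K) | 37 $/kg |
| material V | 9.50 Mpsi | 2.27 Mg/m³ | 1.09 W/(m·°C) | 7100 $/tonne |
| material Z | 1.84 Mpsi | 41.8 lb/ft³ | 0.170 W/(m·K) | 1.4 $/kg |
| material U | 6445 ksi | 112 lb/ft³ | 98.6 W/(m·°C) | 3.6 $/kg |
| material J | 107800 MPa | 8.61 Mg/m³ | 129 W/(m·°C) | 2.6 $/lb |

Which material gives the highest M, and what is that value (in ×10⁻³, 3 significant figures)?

material U, M = 1.97×10⁻³

Screen on constraints: k ≥ 0.630 W/(m·K); cost ≤ 22 $/kg. Survivors: material V, material U, material J.
After converting to SI:
  material V: E = 65.50 GPa, ρ = 2270 kg/m³
  material U: E = 44.44 GPa, ρ = 1794 kg/m³
  material J: E = 107.8 GPa, ρ = 8610 kg/m³
  material U: M = 1.97×10⁻³
  material V: M = 1.78×10⁻³
  material J: M = 0.553×10⁻³
Material U ranks first.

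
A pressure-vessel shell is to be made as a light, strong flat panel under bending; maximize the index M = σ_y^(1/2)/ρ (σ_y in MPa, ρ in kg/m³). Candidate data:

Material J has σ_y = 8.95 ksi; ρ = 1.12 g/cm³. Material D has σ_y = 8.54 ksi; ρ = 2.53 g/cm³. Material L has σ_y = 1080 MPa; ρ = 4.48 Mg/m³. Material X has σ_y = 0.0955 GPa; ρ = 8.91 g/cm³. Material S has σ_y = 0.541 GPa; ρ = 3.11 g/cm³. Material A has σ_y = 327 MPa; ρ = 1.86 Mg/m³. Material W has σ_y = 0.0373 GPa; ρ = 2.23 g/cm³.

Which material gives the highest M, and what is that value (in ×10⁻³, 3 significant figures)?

material A, M = 9.72×10⁻³

Convert each candidate to consistent units, then evaluate M:
  material J: σ_y = 61.71 MPa, ρ = 1120 kg/m³
  material D: σ_y = 58.88 MPa, ρ = 2530 kg/m³
  material L: σ_y = 1080 MPa, ρ = 4480 kg/m³
  material X: σ_y = 95.50 MPa, ρ = 8910 kg/m³
  material S: σ_y = 541.0 MPa, ρ = 3110 kg/m³
  material A: σ_y = 327.0 MPa, ρ = 1860 kg/m³
  material W: σ_y = 37.30 MPa, ρ = 2230 kg/m³
  material A: M = 9.72×10⁻³
  material S: M = 7.48×10⁻³
  material L: M = 7.34×10⁻³
  material J: M = 7.01×10⁻³
  material D: M = 3.03×10⁻³
  material W: M = 2.74×10⁻³
  material X: M = 1.10×10⁻³
Material A ranks first.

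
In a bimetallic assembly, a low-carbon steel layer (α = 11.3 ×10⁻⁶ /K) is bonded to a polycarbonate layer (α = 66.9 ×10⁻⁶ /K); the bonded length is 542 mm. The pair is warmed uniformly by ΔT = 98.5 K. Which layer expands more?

polycarbonate

α(low-carbon steel) = 11.3×10⁻⁶/K vs α(polycarbonate) = 66.9×10⁻⁶/K.
Higher α expands more for the same ΔT: polycarbonate.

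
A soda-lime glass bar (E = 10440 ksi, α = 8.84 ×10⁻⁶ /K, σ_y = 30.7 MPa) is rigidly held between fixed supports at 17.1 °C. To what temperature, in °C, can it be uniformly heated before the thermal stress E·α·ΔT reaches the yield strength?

E = 10440 ksi = 71.98 GPa.
E·α·ΔT = 30.70 MPa ⇒ ΔT = 30.70 / (71.98×10³ × 8.84×10⁻⁶) = 48.25 K.
T = 17.1 + 48.25 = 65.35 °C.

65.3 °C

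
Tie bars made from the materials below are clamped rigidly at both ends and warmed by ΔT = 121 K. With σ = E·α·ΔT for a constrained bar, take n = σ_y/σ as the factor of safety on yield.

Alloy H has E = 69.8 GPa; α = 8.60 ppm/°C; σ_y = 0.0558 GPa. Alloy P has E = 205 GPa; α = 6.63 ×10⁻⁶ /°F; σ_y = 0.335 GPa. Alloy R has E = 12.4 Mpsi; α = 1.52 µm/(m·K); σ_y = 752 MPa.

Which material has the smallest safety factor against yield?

In consistent units (E in GPa, α in ×10⁻⁶/K, σ_y in MPa):
  alloy H: E = 69.80, α = 8.60, σ_y = 55.80 → σ = 72.6 MPa, n = 0.768
  alloy P: E = 205.0, α = 11.9, σ_y = 335.0 → σ = 296 MPa, n = 1.13
  alloy R: E = 85.50, α = 1.52, σ_y = 752.0 → σ = 15.7 MPa, n = 47.8
The minimum is alloy H at n = 0.768.

alloy H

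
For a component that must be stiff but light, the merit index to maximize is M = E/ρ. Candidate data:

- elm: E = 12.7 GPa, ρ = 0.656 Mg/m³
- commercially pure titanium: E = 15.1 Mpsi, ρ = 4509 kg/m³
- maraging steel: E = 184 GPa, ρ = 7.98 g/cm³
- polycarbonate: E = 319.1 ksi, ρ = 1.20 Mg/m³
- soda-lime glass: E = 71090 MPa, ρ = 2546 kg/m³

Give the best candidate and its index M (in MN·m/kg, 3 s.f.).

soda-lime glass, M = 27.9 MN·m/kg

Putting every candidate on a common basis:
  elm: E = 12.70 GPa, ρ = 656.0 kg/m³
  commercially pure titanium: E = 104.1 GPa, ρ = 4509 kg/m³
  maraging steel: E = 184.0 GPa, ρ = 7980 kg/m³
  polycarbonate: E = 2.200 GPa, ρ = 1200 kg/m³
  soda-lime glass: E = 71.09 GPa, ρ = 2546 kg/m³
  soda-lime glass: M = 27.9 MN·m/kg
  commercially pure titanium: M = 23.1 MN·m/kg
  maraging steel: M = 23.1 MN·m/kg
  elm: M = 19.4 MN·m/kg
  polycarbonate: M = 1.83 MN·m/kg
Soda-lime glass has the largest M.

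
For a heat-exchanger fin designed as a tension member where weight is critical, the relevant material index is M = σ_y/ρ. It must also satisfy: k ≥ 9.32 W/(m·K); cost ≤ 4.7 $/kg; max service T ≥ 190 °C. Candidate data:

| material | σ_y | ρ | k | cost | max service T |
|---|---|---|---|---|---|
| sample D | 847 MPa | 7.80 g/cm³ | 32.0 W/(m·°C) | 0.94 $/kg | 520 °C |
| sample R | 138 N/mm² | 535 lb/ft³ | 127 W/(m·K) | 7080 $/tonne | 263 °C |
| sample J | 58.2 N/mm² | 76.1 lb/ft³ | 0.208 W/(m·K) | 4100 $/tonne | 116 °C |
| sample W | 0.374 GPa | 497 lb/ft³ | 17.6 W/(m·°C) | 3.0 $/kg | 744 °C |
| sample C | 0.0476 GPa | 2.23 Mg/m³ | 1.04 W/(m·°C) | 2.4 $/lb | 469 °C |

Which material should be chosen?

Screen on constraints: k ≥ 9.32 W/(m·K); cost ≤ 4.7 $/kg; max service T ≥ 190 °C. Survivors: sample D, sample W.
Normalizing units and computing the index:
  sample D: σ_y = 847.0 MPa, ρ = 7800 kg/m³
  sample W: σ_y = 374.0 MPa, ρ = 7961 kg/m³
  sample D: M = 109 kN·m/kg
  sample W: M = 47.0 kN·m/kg
Highest index: sample D.

sample D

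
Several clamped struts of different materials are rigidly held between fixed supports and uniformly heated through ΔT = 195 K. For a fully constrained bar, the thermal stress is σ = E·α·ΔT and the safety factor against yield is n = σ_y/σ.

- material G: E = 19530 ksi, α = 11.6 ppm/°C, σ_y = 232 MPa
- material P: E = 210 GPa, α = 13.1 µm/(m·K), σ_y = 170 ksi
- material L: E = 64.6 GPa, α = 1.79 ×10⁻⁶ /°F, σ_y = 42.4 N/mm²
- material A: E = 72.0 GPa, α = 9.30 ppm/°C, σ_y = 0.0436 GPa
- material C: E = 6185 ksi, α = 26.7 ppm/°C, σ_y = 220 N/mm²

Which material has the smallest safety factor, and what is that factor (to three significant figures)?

material A, n = 0.334

In consistent units (E in GPa, α in ×10⁻⁶/K, σ_y in MPa):
  material G: E = 134.7, α = 11.6, σ_y = 232.0 → σ = 305 MPa, n = 0.762
  material P: E = 210.0, α = 13.1, σ_y = 1172 → σ = 536 MPa, n = 2.18
  material L: E = 64.60, α = 3.22, σ_y = 42.40 → σ = 40.6 MPa, n = 1.04
  material A: E = 72.00, α = 9.30, σ_y = 43.60 → σ = 131 MPa, n = 0.334
  material C: E = 42.64, α = 26.7, σ_y = 220.0 → σ = 222 MPa, n = 0.991
The minimum is material A at n = 0.334.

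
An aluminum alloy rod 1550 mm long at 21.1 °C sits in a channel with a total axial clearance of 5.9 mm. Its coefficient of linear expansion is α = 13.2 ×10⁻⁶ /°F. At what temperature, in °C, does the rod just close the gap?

181 °C

α = 13.2×10⁻⁶/°F × 9/5 = 23.8×10⁻⁶/K.
α·L₀·ΔT = 5.9 mm ⇒ ΔT = 5.9 / (23.8×10⁻⁶ × 1550.0) = 160.2 K.
T = 21.1 + 160.2 = 181.3 °C.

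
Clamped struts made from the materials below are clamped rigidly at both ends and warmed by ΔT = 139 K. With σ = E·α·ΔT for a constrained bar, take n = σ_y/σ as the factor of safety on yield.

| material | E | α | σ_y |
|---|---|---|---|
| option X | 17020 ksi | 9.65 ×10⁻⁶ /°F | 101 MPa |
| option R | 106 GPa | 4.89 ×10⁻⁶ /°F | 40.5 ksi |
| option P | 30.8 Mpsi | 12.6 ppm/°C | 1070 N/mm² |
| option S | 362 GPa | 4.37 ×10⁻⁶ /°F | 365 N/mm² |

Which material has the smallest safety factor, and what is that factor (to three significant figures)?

option X, n = 0.356

Converting E to GPa, α to ×10⁻⁶/K, σ_y to MPa, then σ and n for each:
  option X: E = 117.3, α = 17.4, σ_y = 101.0 → σ = 283 MPa, n = 0.356
  option R: E = 106.0, α = 8.80, σ_y = 279.2 → σ = 130 MPa, n = 2.15
  option P: E = 212.4, α = 12.6, σ_y = 1070 → σ = 372 MPa, n = 2.88
  option S: E = 362.0, α = 7.87, σ_y = 365.0 → σ = 396 MPa, n = 0.922
Smallest n: option X with n = 0.356.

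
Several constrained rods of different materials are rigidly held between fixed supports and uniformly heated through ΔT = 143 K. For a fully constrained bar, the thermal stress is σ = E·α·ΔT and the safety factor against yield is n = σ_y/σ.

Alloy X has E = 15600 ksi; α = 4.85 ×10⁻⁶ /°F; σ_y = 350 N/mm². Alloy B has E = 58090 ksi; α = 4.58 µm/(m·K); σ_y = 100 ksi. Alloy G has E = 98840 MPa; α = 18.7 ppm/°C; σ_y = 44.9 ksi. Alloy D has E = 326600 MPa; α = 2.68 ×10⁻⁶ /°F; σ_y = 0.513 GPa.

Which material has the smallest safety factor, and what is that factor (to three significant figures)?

Per material, after unit conversion:
  alloy X: E = 107.6, α = 8.73, σ_y = 350.0 → σ = 134 MPa, n = 2.61
  alloy B: E = 400.5, α = 4.58, σ_y = 689.5 → σ = 262 MPa, n = 2.63
  alloy G: E = 98.84, α = 18.7, σ_y = 309.6 → σ = 264 MPa, n = 1.17
  alloy D: E = 326.6, α = 4.82, σ_y = 513.0 → σ = 225 MPa, n = 2.28
The minimum is alloy G at n = 1.17.

alloy G, n = 1.17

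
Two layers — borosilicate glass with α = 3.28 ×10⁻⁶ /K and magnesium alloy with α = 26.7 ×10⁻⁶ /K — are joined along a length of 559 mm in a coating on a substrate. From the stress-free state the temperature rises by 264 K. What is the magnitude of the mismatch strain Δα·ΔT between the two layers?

6.18×10⁻³

Δα = |3.28 − 26.7|×10⁻⁶/K = 23.4×10⁻⁶/K.
Mismatch strain = Δα·ΔT = 23.4×10⁻⁶ × 264.0 = 6.18×10⁻³.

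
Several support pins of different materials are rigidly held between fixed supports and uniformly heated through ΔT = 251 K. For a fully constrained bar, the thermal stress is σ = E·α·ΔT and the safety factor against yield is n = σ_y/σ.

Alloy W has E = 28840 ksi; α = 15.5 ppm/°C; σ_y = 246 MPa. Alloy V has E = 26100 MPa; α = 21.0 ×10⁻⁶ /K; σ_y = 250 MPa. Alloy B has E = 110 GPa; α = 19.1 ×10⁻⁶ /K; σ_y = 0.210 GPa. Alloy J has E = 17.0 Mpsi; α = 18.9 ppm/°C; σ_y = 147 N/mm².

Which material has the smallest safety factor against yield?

With everything in SI (GPa, ×10⁻⁶/K, MPa):
  alloy W: E = 198.8, α = 15.5, σ_y = 246.0 → σ = 774 MPa, n = 0.318
  alloy V: E = 26.10, α = 21.0, σ_y = 250.0 → σ = 138 MPa, n = 1.82
  alloy B: E = 110.0, α = 19.1, σ_y = 210.0 → σ = 527 MPa, n = 0.398
  alloy J: E = 117.2, α = 18.9, σ_y = 147.0 → σ = 556 MPa, n = 0.264
Smallest n: alloy J with n = 0.264.

alloy J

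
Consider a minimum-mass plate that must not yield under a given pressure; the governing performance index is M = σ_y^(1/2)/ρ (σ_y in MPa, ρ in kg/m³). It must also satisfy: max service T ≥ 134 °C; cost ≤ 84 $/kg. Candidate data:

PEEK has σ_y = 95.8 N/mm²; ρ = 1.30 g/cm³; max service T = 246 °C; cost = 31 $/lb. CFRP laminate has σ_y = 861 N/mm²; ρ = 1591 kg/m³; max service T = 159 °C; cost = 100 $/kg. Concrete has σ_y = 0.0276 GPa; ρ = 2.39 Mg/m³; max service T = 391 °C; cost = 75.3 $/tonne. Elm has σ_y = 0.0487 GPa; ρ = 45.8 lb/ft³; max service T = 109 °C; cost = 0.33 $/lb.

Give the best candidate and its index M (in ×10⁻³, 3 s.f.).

Screen on constraints: max service T ≥ 134 °C; cost ≤ 84 $/kg. Survivors: PEEK, concrete.
In SI units:
  PEEK: σ_y = 95.80 MPa, ρ = 1300 kg/m³
  concrete: σ_y = 27.60 MPa, ρ = 2390 kg/m³
  PEEK: M = 7.53×10⁻³
  concrete: M = 2.20×10⁻³
Highest index: PEEK.

PEEK, M = 7.53×10⁻³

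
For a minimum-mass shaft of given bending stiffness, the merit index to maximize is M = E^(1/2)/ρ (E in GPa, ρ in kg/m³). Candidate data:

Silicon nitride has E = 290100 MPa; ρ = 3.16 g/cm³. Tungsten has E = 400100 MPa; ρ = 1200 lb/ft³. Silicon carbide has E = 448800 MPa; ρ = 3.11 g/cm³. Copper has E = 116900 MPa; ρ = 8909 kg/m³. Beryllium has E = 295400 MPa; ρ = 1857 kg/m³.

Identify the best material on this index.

beryllium

Normalizing units and computing the index:
  silicon nitride: E = 290.1 GPa, ρ = 3160 kg/m³
  tungsten: E = 400.1 GPa, ρ = 19220 kg/m³
  silicon carbide: E = 448.8 GPa, ρ = 3110 kg/m³
  copper: E = 116.9 GPa, ρ = 8909 kg/m³
  beryllium: E = 295.4 GPa, ρ = 1857 kg/m³
  beryllium: M = 9.26×10⁻³
  silicon carbide: M = 6.81×10⁻³
  silicon nitride: M = 5.39×10⁻³
  copper: M = 1.21×10⁻³
  tungsten: M = 1.04×10⁻³
Beryllium has the largest M.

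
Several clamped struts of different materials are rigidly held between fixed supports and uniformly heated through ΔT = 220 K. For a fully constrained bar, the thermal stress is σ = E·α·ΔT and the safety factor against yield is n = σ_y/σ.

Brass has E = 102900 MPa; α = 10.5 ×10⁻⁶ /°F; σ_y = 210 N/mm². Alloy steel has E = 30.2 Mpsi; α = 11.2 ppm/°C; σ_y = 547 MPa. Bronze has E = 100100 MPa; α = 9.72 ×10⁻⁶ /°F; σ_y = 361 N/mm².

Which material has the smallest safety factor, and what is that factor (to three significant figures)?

In consistent units (E in GPa, α in ×10⁻⁶/K, σ_y in MPa):
  brass: E = 102.9, α = 18.9, σ_y = 210.0 → σ = 428 MPa, n = 0.491
  alloy steel: E = 208.2, α = 11.2, σ_y = 547.0 → σ = 513 MPa, n = 1.07
  bronze: E = 100.1, α = 17.5, σ_y = 361.0 → σ = 385 MPa, n = 0.937
Smallest n: brass with n = 0.491.

brass, n = 0.491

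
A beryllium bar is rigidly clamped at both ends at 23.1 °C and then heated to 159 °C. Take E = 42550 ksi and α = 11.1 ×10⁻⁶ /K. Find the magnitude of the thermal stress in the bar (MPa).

443 MPa

E = 42550 ksi = 293.4 GPa.
ΔT = 135.9 K. Constrained thermal stress σ = E·α·ΔT = 293.4×10³ MPa × 11.1×10⁻⁶ × 135.9 = 443 MPa (compressive).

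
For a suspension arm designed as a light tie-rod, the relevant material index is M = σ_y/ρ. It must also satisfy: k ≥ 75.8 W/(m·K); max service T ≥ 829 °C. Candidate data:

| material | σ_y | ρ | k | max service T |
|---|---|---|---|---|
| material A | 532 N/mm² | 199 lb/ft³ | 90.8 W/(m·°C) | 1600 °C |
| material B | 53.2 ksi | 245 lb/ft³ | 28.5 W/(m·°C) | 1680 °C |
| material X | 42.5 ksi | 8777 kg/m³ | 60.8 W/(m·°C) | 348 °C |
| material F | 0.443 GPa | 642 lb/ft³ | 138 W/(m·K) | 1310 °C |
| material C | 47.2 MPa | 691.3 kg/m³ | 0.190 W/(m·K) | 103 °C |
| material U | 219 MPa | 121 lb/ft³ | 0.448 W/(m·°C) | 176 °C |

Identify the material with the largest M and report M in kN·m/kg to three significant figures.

Screen on constraints: k ≥ 75.8 W/(m·K); max service T ≥ 829 °C. Survivors: material A, material F.
After converting to SI:
  material A: σ_y = 532.0 MPa, ρ = 3188 kg/m³
  material F: σ_y = 443.0 MPa, ρ = 10280 kg/m³
  material A: M = 167 kN·m/kg
  material F: M = 43.1 kN·m/kg
Highest index: material A.

material A, M = 167 kN·m/kg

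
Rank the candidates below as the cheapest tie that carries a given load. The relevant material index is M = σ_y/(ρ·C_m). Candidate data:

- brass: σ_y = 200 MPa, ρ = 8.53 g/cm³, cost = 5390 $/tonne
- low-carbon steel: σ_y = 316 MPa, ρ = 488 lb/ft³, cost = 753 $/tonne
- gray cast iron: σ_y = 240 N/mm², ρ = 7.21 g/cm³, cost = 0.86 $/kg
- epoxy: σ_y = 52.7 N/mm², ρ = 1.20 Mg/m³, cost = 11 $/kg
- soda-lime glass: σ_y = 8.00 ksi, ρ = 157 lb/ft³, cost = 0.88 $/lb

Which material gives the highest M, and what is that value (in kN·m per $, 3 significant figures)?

After converting to SI:
  brass: σ_y = 200.0 MPa, ρ = 8530 kg/m³, cost = 5.390 $/kg
  low-carbon steel: σ_y = 316.0 MPa, ρ = 7817 kg/m³, cost = 0.7530 $/kg
  gray cast iron: σ_y = 240.0 MPa, ρ = 7210 kg/m³, cost = 0.8600 $/kg
  epoxy: σ_y = 52.70 MPa, ρ = 1200 kg/m³, cost = 11.00 $/kg
  soda-lime glass: σ_y = 55.16 MPa, ρ = 2515 kg/m³, cost = 1.940 $/kg
  low-carbon steel: M = 53.7 kN·m per $
  gray cast iron: M = 38.7 kN·m per $
  soda-lime glass: M = 11.3 kN·m per $
  brass: M = 4.35 kN·m per $
  epoxy: M = 3.99 kN·m per $
The maximum is for low-carbon steel.

low-carbon steel, M = 53.7 kN·m per $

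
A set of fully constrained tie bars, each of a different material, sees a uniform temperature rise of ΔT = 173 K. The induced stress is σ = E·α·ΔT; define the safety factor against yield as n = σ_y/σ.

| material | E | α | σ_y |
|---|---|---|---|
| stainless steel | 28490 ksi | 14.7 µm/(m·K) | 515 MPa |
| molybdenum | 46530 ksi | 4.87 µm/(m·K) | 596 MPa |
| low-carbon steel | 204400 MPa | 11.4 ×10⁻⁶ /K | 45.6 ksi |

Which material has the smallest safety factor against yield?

In consistent units (E in GPa, α in ×10⁻⁶/K, σ_y in MPa):
  stainless steel: E = 196.4, α = 14.7, σ_y = 515.0 → σ = 500 MPa, n = 1.03
  molybdenum: E = 320.8, α = 4.87, σ_y = 596.0 → σ = 270 MPa, n = 2.21
  low-carbon steel: E = 204.4, α = 11.4, σ_y = 314.4 → σ = 403 MPa, n = 0.780
The minimum is low-carbon steel at n = 0.780.

low-carbon steel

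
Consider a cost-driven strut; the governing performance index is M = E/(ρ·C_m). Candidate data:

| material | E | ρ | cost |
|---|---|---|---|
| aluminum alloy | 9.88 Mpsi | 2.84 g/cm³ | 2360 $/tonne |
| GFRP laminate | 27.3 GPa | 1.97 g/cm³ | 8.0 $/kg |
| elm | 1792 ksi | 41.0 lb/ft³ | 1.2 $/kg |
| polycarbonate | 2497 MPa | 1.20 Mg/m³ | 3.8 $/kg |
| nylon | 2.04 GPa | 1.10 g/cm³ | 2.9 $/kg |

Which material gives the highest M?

elm

Convert each candidate to consistent units, then evaluate M:
  aluminum alloy: E = 68.12 GPa, ρ = 2840 kg/m³, cost = 2.360 $/kg
  GFRP laminate: E = 27.30 GPa, ρ = 1970 kg/m³, cost = 8.000 $/kg
  elm: E = 12.36 GPa, ρ = 656.8 kg/m³, cost = 1.200 $/kg
  polycarbonate: E = 2.497 GPa, ρ = 1200 kg/m³, cost = 3.800 $/kg
  nylon: E = 2.040 GPa, ρ = 1100 kg/m³, cost = 2.900 $/kg
  elm: M = 15.7 MN·m per $
  aluminum alloy: M = 10.2 MN·m per $
  GFRP laminate: M = 1.73 MN·m per $
  nylon: M = 0.639 MN·m per $
  polycarbonate: M = 0.548 MN·m per $
Highest index: elm.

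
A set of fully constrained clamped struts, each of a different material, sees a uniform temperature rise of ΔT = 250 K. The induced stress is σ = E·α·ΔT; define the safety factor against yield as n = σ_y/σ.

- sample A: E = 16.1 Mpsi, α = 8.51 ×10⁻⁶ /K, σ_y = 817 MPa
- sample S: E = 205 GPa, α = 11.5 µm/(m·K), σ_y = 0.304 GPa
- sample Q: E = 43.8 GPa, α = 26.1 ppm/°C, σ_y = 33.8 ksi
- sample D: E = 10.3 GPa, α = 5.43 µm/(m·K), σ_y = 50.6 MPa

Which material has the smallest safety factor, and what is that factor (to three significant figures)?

sample S, n = 0.516

Per material, after unit conversion:
  sample A: E = 111.0, α = 8.51, σ_y = 817.0 → σ = 236 MPa, n = 3.46
  sample S: E = 205.0, α = 11.5, σ_y = 304.0 → σ = 589 MPa, n = 0.516
  sample Q: E = 43.80, α = 26.1, σ_y = 233.0 → σ = 286 MPa, n = 0.815
  sample D: E = 10.30, α = 5.43, σ_y = 50.60 → σ = 14.0 MPa, n = 3.62
The minimum is sample S at n = 0.516.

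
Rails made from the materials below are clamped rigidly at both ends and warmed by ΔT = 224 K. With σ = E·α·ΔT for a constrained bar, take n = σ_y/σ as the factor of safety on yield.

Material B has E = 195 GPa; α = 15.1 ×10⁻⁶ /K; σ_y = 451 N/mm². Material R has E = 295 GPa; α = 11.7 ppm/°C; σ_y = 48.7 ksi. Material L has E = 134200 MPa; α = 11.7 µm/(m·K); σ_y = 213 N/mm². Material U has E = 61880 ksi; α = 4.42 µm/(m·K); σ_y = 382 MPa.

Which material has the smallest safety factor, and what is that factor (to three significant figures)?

material R, n = 0.434

In consistent units (E in GPa, α in ×10⁻⁶/K, σ_y in MPa):
  material B: E = 195.0, α = 15.1, σ_y = 451.0 → σ = 660 MPa, n = 0.684
  material R: E = 295.0, α = 11.7, σ_y = 335.8 → σ = 773 MPa, n = 0.434
  material L: E = 134.2, α = 11.7, σ_y = 213.0 → σ = 352 MPa, n = 0.606
  material U: E = 426.6, α = 4.42, σ_y = 382.0 → σ = 422 MPa, n = 0.904
Material R has the lowest safety factor, n = 0.434.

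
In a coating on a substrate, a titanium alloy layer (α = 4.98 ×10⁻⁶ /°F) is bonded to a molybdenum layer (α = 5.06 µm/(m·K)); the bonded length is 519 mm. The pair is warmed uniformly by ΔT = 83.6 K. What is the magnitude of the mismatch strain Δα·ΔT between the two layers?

titanium alloy: α = 4.98×10⁻⁶/°F × 9/5 = 8.96×10⁻⁶/K.
Δα = |8.96 − 5.06|×10⁻⁶/K = 3.90×10⁻⁶/K.
Mismatch strain = Δα·ΔT = 3.90×10⁻⁶ × 83.6 = 3.26×10⁻⁴.

3.26×10⁻⁴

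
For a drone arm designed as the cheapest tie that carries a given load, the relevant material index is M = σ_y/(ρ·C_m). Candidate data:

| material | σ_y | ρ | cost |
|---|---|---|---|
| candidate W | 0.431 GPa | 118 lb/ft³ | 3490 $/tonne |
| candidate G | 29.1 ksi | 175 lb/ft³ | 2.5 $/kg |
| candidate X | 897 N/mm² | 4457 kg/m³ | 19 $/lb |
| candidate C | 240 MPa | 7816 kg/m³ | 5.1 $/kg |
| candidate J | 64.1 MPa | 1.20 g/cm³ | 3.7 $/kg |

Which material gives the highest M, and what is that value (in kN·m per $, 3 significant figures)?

Convert each candidate to consistent units, then evaluate M:
  candidate W: σ_y = 431.0 MPa, ρ = 1890 kg/m³, cost = 3.490 $/kg
  candidate G: σ_y = 200.6 MPa, ρ = 2803 kg/m³, cost = 2.500 $/kg
  candidate X: σ_y = 897.0 MPa, ρ = 4457 kg/m³, cost = 41.89 $/kg
  candidate C: σ_y = 240.0 MPa, ρ = 7816 kg/m³, cost = 5.100 $/kg
  candidate J: σ_y = 64.10 MPa, ρ = 1200 kg/m³, cost = 3.700 $/kg
  candidate W: M = 65.3 kN·m per $
  candidate G: M = 28.6 kN·m per $
  candidate J: M = 14.4 kN·m per $
  candidate C: M = 6.02 kN·m per $
  candidate X: M = 4.80 kN·m per $
The maximum is for candidate W.

candidate W, M = 65.3 kN·m per $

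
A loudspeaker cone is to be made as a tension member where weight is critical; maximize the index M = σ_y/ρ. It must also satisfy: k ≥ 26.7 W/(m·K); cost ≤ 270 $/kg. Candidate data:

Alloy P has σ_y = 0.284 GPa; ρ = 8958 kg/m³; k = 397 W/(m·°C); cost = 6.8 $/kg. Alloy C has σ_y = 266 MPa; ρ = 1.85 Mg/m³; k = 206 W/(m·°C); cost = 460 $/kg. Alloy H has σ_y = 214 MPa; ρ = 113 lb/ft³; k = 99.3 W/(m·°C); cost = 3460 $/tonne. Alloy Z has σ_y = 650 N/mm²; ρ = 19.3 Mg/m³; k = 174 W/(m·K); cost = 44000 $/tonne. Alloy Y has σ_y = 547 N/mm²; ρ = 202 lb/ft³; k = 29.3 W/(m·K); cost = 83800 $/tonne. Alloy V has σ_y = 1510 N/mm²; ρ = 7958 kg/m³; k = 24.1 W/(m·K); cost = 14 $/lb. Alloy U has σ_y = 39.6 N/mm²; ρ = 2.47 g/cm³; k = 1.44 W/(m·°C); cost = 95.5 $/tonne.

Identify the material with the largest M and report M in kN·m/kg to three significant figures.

Screen on constraints: k ≥ 26.7 W/(m·K); cost ≤ 270 $/kg. Survivors: alloy P, alloy H, alloy Z, alloy Y.
Convert each candidate to consistent units, then evaluate M:
  alloy P: σ_y = 284.0 MPa, ρ = 8958 kg/m³
  alloy H: σ_y = 214.0 MPa, ρ = 1810 kg/m³
  alloy Z: σ_y = 650.0 MPa, ρ = 19300 kg/m³
  alloy Y: σ_y = 547.0 MPa, ρ = 3236 kg/m³
  alloy Y: M = 169 kN·m/kg
  alloy H: M = 118 kN·m/kg
  alloy Z: M = 33.7 kN·m/kg
  alloy P: M = 31.7 kN·m/kg
The maximum is for alloy Y.

alloy Y, M = 169 kN·m/kg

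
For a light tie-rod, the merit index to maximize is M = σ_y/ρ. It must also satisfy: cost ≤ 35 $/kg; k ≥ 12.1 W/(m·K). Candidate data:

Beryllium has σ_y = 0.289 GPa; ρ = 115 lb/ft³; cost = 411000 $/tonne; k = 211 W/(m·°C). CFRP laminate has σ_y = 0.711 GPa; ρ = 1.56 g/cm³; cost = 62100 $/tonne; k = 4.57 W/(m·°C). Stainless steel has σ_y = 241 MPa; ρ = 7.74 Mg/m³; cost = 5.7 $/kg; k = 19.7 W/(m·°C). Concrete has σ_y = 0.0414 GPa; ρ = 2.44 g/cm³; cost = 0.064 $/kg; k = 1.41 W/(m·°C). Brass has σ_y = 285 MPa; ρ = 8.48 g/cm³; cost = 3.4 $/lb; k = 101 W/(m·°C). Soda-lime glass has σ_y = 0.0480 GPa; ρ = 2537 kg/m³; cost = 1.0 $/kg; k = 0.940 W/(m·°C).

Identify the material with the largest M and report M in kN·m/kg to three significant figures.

Screen on constraints: cost ≤ 35 $/kg; k ≥ 12.1 W/(m·K). Survivors: stainless steel, brass.
Putting every candidate on a common basis:
  stainless steel: σ_y = 241.0 MPa, ρ = 7740 kg/m³
  brass: σ_y = 285.0 MPa, ρ = 8480 kg/m³
  brass: M = 33.6 kN·m/kg
  stainless steel: M = 31.1 kN·m/kg
Highest index: brass.

brass, M = 33.6 kN·m/kg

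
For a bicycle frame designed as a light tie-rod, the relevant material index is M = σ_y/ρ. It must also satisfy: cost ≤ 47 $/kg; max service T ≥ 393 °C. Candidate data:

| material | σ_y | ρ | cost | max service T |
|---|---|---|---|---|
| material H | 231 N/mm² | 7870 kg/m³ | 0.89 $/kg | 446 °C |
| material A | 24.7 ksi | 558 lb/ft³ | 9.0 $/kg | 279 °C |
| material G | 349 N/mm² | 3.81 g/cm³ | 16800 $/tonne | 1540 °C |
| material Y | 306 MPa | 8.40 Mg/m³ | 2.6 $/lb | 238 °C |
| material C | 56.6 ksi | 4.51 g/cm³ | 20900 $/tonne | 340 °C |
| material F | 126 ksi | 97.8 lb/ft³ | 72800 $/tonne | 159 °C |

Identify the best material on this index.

Screen on constraints: cost ≤ 47 $/kg; max service T ≥ 393 °C. Survivors: material H, material G.
Normalizing units and computing the index:
  material H: σ_y = 231.0 MPa, ρ = 7870 kg/m³
  material G: σ_y = 349.0 MPa, ρ = 3810 kg/m³
  material G: M = 91.6 kN·m/kg
  material H: M = 29.4 kN·m/kg
Material G ranks first.

material G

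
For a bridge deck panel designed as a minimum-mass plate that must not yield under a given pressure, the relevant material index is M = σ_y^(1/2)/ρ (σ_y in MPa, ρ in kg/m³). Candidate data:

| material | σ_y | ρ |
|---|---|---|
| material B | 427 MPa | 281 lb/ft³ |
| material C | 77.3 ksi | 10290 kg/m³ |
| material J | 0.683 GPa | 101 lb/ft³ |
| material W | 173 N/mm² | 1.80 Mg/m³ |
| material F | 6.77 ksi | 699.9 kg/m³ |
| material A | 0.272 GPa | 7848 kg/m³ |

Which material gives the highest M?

material J

Normalizing units and computing the index:
  material B: σ_y = 427.0 MPa, ρ = 4501 kg/m³
  material C: σ_y = 533.0 MPa, ρ = 10290 kg/m³
  material J: σ_y = 683.0 MPa, ρ = 1618 kg/m³
  material W: σ_y = 173.0 MPa, ρ = 1800 kg/m³
  material F: σ_y = 46.68 MPa, ρ = 699.9 kg/m³
  material A: σ_y = 272.0 MPa, ρ = 7848 kg/m³
  material J: M = 16.2×10⁻³
  material F: M = 9.76×10⁻³
  material W: M = 7.31×10⁻³
  material B: M = 4.59×10⁻³
  material C: M = 2.24×10⁻³
  material A: M = 2.10×10⁻³
Material J has the largest M.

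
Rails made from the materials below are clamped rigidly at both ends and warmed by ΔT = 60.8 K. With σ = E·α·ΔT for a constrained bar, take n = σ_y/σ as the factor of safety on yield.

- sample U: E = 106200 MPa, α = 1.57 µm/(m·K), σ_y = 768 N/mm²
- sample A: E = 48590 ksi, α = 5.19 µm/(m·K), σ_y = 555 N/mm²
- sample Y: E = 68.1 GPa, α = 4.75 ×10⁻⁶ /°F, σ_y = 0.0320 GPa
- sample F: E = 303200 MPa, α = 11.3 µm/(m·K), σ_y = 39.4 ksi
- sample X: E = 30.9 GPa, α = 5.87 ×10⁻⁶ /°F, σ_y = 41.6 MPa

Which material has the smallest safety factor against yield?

In consistent units (E in GPa, α in ×10⁻⁶/K, σ_y in MPa):
  sample U: E = 106.2, α = 1.57, σ_y = 768.0 → σ = 10.1 MPa, n = 75.8
  sample A: E = 335.0, α = 5.19, σ_y = 555.0 → σ = 106 MPa, n = 5.25
  sample Y: E = 68.10, α = 8.55, σ_y = 32.00 → σ = 35.4 MPa, n = 0.904
  sample F: E = 303.2, α = 11.3, σ_y = 271.7 → σ = 208 MPa, n = 1.30
  sample X: E = 30.90, α = 10.6, σ_y = 41.60 → σ = 19.9 MPa, n = 2.10
Smallest n: sample Y with n = 0.904.

sample Y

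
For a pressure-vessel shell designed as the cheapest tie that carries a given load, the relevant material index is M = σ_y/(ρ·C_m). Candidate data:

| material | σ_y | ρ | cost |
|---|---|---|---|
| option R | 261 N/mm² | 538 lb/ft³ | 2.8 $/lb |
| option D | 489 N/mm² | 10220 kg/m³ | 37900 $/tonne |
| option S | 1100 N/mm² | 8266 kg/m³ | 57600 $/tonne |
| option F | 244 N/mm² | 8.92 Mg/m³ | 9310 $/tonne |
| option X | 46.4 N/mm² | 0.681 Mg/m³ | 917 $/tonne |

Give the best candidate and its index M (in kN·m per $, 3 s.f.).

option X, M = 74.3 kN·m per $

Convert each candidate to consistent units, then evaluate M:
  option R: σ_y = 261.0 MPa, ρ = 8618 kg/m³, cost = 6.173 $/kg
  option D: σ_y = 489.0 MPa, ρ = 10220 kg/m³, cost = 37.90 $/kg
  option S: σ_y = 1100 MPa, ρ = 8266 kg/m³, cost = 57.60 $/kg
  option F: σ_y = 244.0 MPa, ρ = 8920 kg/m³, cost = 9.310 $/kg
  option X: σ_y = 46.40 MPa, ρ = 681.0 kg/m³, cost = 0.9170 $/kg
  option X: M = 74.3 kN·m per $
  option R: M = 4.91 kN·m per $
  option F: M = 2.94 kN·m per $
  option S: M = 2.31 kN·m per $
  option D: M = 1.26 kN·m per $
Option X has the largest M.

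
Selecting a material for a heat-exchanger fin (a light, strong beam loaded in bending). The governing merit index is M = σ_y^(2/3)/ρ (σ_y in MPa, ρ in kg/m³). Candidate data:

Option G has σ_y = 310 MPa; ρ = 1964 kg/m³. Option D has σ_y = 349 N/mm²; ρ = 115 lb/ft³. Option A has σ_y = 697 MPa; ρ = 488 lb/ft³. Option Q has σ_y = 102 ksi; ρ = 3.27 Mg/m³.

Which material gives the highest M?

option D

Normalizing units and computing the index:
  option G: σ_y = 310.0 MPa, ρ = 1964 kg/m³
  option D: σ_y = 349.0 MPa, ρ = 1842 kg/m³
  option A: σ_y = 697.0 MPa, ρ = 7817 kg/m³
  option Q: σ_y = 703.3 MPa, ρ = 3270 kg/m³
  option D: M = 26.9×10⁻³
  option Q: M = 24.2×10⁻³
  option G: M = 23.3×10⁻³
  option A: M = 10.1×10⁻³
Highest index: option D.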